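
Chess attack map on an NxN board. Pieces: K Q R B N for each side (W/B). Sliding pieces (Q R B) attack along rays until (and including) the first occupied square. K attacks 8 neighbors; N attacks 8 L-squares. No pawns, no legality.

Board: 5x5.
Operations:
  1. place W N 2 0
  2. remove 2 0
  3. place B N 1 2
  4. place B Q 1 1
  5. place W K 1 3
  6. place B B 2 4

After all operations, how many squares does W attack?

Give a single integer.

Op 1: place WN@(2,0)
Op 2: remove (2,0)
Op 3: place BN@(1,2)
Op 4: place BQ@(1,1)
Op 5: place WK@(1,3)
Op 6: place BB@(2,4)
Per-piece attacks for W:
  WK@(1,3): attacks (1,4) (1,2) (2,3) (0,3) (2,4) (2,2) (0,4) (0,2)
Union (8 distinct): (0,2) (0,3) (0,4) (1,2) (1,4) (2,2) (2,3) (2,4)

Answer: 8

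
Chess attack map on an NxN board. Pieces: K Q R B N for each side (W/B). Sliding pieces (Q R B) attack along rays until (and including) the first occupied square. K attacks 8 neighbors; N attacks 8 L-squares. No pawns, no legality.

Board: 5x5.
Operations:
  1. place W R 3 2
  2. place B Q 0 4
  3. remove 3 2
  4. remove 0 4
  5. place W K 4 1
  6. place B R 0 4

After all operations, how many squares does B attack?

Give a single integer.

Answer: 8

Derivation:
Op 1: place WR@(3,2)
Op 2: place BQ@(0,4)
Op 3: remove (3,2)
Op 4: remove (0,4)
Op 5: place WK@(4,1)
Op 6: place BR@(0,4)
Per-piece attacks for B:
  BR@(0,4): attacks (0,3) (0,2) (0,1) (0,0) (1,4) (2,4) (3,4) (4,4)
Union (8 distinct): (0,0) (0,1) (0,2) (0,3) (1,4) (2,4) (3,4) (4,4)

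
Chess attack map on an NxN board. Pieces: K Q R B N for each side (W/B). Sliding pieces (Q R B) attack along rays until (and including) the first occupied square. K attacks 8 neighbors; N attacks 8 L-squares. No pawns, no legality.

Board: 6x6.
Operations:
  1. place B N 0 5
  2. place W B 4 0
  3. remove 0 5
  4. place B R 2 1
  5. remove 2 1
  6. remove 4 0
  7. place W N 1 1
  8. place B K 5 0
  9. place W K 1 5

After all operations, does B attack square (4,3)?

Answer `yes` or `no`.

Answer: no

Derivation:
Op 1: place BN@(0,5)
Op 2: place WB@(4,0)
Op 3: remove (0,5)
Op 4: place BR@(2,1)
Op 5: remove (2,1)
Op 6: remove (4,0)
Op 7: place WN@(1,1)
Op 8: place BK@(5,0)
Op 9: place WK@(1,5)
Per-piece attacks for B:
  BK@(5,0): attacks (5,1) (4,0) (4,1)
B attacks (4,3): no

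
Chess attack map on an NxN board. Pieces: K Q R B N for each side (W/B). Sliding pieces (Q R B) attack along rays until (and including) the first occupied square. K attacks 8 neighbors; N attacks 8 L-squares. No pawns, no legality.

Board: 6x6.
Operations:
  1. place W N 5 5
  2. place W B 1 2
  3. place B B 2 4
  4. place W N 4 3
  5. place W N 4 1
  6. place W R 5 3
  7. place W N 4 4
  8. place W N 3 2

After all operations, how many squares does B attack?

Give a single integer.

Answer: 7

Derivation:
Op 1: place WN@(5,5)
Op 2: place WB@(1,2)
Op 3: place BB@(2,4)
Op 4: place WN@(4,3)
Op 5: place WN@(4,1)
Op 6: place WR@(5,3)
Op 7: place WN@(4,4)
Op 8: place WN@(3,2)
Per-piece attacks for B:
  BB@(2,4): attacks (3,5) (3,3) (4,2) (5,1) (1,5) (1,3) (0,2)
Union (7 distinct): (0,2) (1,3) (1,5) (3,3) (3,5) (4,2) (5,1)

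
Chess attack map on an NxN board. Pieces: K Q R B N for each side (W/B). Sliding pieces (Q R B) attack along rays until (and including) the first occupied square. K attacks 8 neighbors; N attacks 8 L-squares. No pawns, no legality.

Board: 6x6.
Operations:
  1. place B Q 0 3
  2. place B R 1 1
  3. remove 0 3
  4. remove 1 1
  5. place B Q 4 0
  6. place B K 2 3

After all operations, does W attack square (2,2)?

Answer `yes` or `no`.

Op 1: place BQ@(0,3)
Op 2: place BR@(1,1)
Op 3: remove (0,3)
Op 4: remove (1,1)
Op 5: place BQ@(4,0)
Op 6: place BK@(2,3)
Per-piece attacks for W:
W attacks (2,2): no

Answer: no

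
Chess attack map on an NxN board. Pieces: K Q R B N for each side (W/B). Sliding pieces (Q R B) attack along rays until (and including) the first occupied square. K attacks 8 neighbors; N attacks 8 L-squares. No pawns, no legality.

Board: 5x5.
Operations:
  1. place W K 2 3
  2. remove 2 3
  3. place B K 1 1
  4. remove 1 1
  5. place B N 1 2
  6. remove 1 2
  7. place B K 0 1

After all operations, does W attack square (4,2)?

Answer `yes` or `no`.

Answer: no

Derivation:
Op 1: place WK@(2,3)
Op 2: remove (2,3)
Op 3: place BK@(1,1)
Op 4: remove (1,1)
Op 5: place BN@(1,2)
Op 6: remove (1,2)
Op 7: place BK@(0,1)
Per-piece attacks for W:
W attacks (4,2): no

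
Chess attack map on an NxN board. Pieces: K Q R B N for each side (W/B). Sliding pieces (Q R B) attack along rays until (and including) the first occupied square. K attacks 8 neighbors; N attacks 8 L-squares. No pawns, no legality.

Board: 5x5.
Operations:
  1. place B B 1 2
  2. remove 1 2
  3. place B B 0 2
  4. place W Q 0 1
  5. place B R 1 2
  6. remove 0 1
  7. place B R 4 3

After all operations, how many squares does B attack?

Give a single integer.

Op 1: place BB@(1,2)
Op 2: remove (1,2)
Op 3: place BB@(0,2)
Op 4: place WQ@(0,1)
Op 5: place BR@(1,2)
Op 6: remove (0,1)
Op 7: place BR@(4,3)
Per-piece attacks for B:
  BB@(0,2): attacks (1,3) (2,4) (1,1) (2,0)
  BR@(1,2): attacks (1,3) (1,4) (1,1) (1,0) (2,2) (3,2) (4,2) (0,2) [ray(-1,0) blocked at (0,2)]
  BR@(4,3): attacks (4,4) (4,2) (4,1) (4,0) (3,3) (2,3) (1,3) (0,3)
Union (16 distinct): (0,2) (0,3) (1,0) (1,1) (1,3) (1,4) (2,0) (2,2) (2,3) (2,4) (3,2) (3,3) (4,0) (4,1) (4,2) (4,4)

Answer: 16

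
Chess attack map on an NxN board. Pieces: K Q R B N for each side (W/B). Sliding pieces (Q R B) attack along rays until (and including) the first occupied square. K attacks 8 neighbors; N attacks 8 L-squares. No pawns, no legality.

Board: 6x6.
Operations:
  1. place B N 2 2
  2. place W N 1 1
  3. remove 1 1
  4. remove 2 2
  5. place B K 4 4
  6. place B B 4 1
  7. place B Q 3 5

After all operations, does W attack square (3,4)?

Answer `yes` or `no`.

Op 1: place BN@(2,2)
Op 2: place WN@(1,1)
Op 3: remove (1,1)
Op 4: remove (2,2)
Op 5: place BK@(4,4)
Op 6: place BB@(4,1)
Op 7: place BQ@(3,5)
Per-piece attacks for W:
W attacks (3,4): no

Answer: no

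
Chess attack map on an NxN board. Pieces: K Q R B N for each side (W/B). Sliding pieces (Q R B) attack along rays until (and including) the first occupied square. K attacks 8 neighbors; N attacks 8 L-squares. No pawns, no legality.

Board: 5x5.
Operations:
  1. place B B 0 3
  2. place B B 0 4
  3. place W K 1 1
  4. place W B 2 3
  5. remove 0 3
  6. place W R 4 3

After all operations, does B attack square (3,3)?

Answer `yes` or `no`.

Answer: no

Derivation:
Op 1: place BB@(0,3)
Op 2: place BB@(0,4)
Op 3: place WK@(1,1)
Op 4: place WB@(2,3)
Op 5: remove (0,3)
Op 6: place WR@(4,3)
Per-piece attacks for B:
  BB@(0,4): attacks (1,3) (2,2) (3,1) (4,0)
B attacks (3,3): no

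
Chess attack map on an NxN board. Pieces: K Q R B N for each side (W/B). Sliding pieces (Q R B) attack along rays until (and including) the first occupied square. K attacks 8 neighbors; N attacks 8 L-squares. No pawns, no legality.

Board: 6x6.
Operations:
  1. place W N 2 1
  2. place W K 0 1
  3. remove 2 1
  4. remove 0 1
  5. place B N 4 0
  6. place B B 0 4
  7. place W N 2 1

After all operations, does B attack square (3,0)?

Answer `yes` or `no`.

Op 1: place WN@(2,1)
Op 2: place WK@(0,1)
Op 3: remove (2,1)
Op 4: remove (0,1)
Op 5: place BN@(4,0)
Op 6: place BB@(0,4)
Op 7: place WN@(2,1)
Per-piece attacks for B:
  BB@(0,4): attacks (1,5) (1,3) (2,2) (3,1) (4,0) [ray(1,-1) blocked at (4,0)]
  BN@(4,0): attacks (5,2) (3,2) (2,1)
B attacks (3,0): no

Answer: no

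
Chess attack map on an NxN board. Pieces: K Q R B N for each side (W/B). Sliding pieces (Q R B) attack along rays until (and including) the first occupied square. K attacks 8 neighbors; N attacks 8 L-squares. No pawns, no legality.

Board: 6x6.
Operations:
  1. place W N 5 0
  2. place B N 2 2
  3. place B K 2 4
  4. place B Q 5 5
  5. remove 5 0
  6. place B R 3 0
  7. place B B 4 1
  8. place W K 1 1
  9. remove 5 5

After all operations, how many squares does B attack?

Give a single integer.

Answer: 22

Derivation:
Op 1: place WN@(5,0)
Op 2: place BN@(2,2)
Op 3: place BK@(2,4)
Op 4: place BQ@(5,5)
Op 5: remove (5,0)
Op 6: place BR@(3,0)
Op 7: place BB@(4,1)
Op 8: place WK@(1,1)
Op 9: remove (5,5)
Per-piece attacks for B:
  BN@(2,2): attacks (3,4) (4,3) (1,4) (0,3) (3,0) (4,1) (1,0) (0,1)
  BK@(2,4): attacks (2,5) (2,3) (3,4) (1,4) (3,5) (3,3) (1,5) (1,3)
  BR@(3,0): attacks (3,1) (3,2) (3,3) (3,4) (3,5) (4,0) (5,0) (2,0) (1,0) (0,0)
  BB@(4,1): attacks (5,2) (5,0) (3,2) (2,3) (1,4) (0,5) (3,0) [ray(-1,-1) blocked at (3,0)]
Union (22 distinct): (0,0) (0,1) (0,3) (0,5) (1,0) (1,3) (1,4) (1,5) (2,0) (2,3) (2,5) (3,0) (3,1) (3,2) (3,3) (3,4) (3,5) (4,0) (4,1) (4,3) (5,0) (5,2)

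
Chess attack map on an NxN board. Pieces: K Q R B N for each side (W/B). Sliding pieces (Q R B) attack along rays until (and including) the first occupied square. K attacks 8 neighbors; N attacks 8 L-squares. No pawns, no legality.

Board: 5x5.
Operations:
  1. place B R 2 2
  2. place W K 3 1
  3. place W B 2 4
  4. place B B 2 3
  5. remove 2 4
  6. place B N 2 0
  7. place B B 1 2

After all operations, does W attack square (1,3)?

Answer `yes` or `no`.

Answer: no

Derivation:
Op 1: place BR@(2,2)
Op 2: place WK@(3,1)
Op 3: place WB@(2,4)
Op 4: place BB@(2,3)
Op 5: remove (2,4)
Op 6: place BN@(2,0)
Op 7: place BB@(1,2)
Per-piece attacks for W:
  WK@(3,1): attacks (3,2) (3,0) (4,1) (2,1) (4,2) (4,0) (2,2) (2,0)
W attacks (1,3): no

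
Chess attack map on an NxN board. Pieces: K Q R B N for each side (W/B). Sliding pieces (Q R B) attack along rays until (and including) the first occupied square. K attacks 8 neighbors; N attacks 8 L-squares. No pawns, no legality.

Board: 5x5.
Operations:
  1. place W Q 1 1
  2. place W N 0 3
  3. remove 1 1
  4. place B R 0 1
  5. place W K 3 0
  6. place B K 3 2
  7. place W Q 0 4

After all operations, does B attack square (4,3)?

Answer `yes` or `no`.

Answer: yes

Derivation:
Op 1: place WQ@(1,1)
Op 2: place WN@(0,3)
Op 3: remove (1,1)
Op 4: place BR@(0,1)
Op 5: place WK@(3,0)
Op 6: place BK@(3,2)
Op 7: place WQ@(0,4)
Per-piece attacks for B:
  BR@(0,1): attacks (0,2) (0,3) (0,0) (1,1) (2,1) (3,1) (4,1) [ray(0,1) blocked at (0,3)]
  BK@(3,2): attacks (3,3) (3,1) (4,2) (2,2) (4,3) (4,1) (2,3) (2,1)
B attacks (4,3): yes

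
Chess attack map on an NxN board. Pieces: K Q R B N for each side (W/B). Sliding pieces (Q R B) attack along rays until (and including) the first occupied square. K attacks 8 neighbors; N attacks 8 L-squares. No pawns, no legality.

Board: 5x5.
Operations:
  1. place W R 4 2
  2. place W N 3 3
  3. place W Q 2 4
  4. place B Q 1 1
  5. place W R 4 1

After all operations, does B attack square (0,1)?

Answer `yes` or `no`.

Op 1: place WR@(4,2)
Op 2: place WN@(3,3)
Op 3: place WQ@(2,4)
Op 4: place BQ@(1,1)
Op 5: place WR@(4,1)
Per-piece attacks for B:
  BQ@(1,1): attacks (1,2) (1,3) (1,4) (1,0) (2,1) (3,1) (4,1) (0,1) (2,2) (3,3) (2,0) (0,2) (0,0) [ray(1,0) blocked at (4,1); ray(1,1) blocked at (3,3)]
B attacks (0,1): yes

Answer: yes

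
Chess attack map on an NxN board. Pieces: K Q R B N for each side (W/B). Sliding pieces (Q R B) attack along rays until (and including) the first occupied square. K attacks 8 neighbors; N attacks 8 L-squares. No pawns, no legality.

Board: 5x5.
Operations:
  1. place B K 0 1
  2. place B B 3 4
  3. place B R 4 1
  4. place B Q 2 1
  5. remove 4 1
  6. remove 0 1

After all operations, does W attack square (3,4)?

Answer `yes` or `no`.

Op 1: place BK@(0,1)
Op 2: place BB@(3,4)
Op 3: place BR@(4,1)
Op 4: place BQ@(2,1)
Op 5: remove (4,1)
Op 6: remove (0,1)
Per-piece attacks for W:
W attacks (3,4): no

Answer: no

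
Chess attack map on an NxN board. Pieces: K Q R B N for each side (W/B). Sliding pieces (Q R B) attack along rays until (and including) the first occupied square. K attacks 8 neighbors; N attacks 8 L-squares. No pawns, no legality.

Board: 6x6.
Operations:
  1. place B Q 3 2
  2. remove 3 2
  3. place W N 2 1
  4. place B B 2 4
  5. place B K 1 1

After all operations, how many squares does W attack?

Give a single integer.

Op 1: place BQ@(3,2)
Op 2: remove (3,2)
Op 3: place WN@(2,1)
Op 4: place BB@(2,4)
Op 5: place BK@(1,1)
Per-piece attacks for W:
  WN@(2,1): attacks (3,3) (4,2) (1,3) (0,2) (4,0) (0,0)
Union (6 distinct): (0,0) (0,2) (1,3) (3,3) (4,0) (4,2)

Answer: 6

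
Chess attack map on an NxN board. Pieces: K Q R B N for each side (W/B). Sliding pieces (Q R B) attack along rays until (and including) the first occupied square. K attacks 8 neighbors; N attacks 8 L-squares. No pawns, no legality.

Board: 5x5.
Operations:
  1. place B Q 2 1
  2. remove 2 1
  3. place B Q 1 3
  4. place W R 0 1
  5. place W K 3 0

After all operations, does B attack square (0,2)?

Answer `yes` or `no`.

Op 1: place BQ@(2,1)
Op 2: remove (2,1)
Op 3: place BQ@(1,3)
Op 4: place WR@(0,1)
Op 5: place WK@(3,0)
Per-piece attacks for B:
  BQ@(1,3): attacks (1,4) (1,2) (1,1) (1,0) (2,3) (3,3) (4,3) (0,3) (2,4) (2,2) (3,1) (4,0) (0,4) (0,2)
B attacks (0,2): yes

Answer: yes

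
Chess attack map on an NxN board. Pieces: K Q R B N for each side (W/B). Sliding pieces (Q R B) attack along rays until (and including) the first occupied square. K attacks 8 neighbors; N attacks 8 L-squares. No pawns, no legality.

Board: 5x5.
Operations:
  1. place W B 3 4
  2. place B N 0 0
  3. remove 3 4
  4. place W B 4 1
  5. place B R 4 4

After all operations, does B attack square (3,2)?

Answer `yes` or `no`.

Answer: no

Derivation:
Op 1: place WB@(3,4)
Op 2: place BN@(0,0)
Op 3: remove (3,4)
Op 4: place WB@(4,1)
Op 5: place BR@(4,4)
Per-piece attacks for B:
  BN@(0,0): attacks (1,2) (2,1)
  BR@(4,4): attacks (4,3) (4,2) (4,1) (3,4) (2,4) (1,4) (0,4) [ray(0,-1) blocked at (4,1)]
B attacks (3,2): no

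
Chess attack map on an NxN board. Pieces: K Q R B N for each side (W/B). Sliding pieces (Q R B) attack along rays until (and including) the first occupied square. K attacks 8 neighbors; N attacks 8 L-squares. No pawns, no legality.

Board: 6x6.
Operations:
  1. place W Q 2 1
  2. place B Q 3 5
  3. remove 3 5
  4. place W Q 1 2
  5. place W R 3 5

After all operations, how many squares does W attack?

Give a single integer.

Op 1: place WQ@(2,1)
Op 2: place BQ@(3,5)
Op 3: remove (3,5)
Op 4: place WQ@(1,2)
Op 5: place WR@(3,5)
Per-piece attacks for W:
  WQ@(1,2): attacks (1,3) (1,4) (1,5) (1,1) (1,0) (2,2) (3,2) (4,2) (5,2) (0,2) (2,3) (3,4) (4,5) (2,1) (0,3) (0,1) [ray(1,-1) blocked at (2,1)]
  WQ@(2,1): attacks (2,2) (2,3) (2,4) (2,5) (2,0) (3,1) (4,1) (5,1) (1,1) (0,1) (3,2) (4,3) (5,4) (3,0) (1,2) (1,0) [ray(-1,1) blocked at (1,2)]
  WR@(3,5): attacks (3,4) (3,3) (3,2) (3,1) (3,0) (4,5) (5,5) (2,5) (1,5) (0,5)
Union (29 distinct): (0,1) (0,2) (0,3) (0,5) (1,0) (1,1) (1,2) (1,3) (1,4) (1,5) (2,0) (2,1) (2,2) (2,3) (2,4) (2,5) (3,0) (3,1) (3,2) (3,3) (3,4) (4,1) (4,2) (4,3) (4,5) (5,1) (5,2) (5,4) (5,5)

Answer: 29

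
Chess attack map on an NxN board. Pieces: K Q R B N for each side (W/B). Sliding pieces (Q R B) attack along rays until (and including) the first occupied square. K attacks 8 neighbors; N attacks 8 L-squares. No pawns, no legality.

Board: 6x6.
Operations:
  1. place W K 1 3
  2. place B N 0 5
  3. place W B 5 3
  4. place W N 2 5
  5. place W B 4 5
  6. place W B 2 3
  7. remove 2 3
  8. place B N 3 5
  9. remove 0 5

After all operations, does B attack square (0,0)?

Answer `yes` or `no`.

Answer: no

Derivation:
Op 1: place WK@(1,3)
Op 2: place BN@(0,5)
Op 3: place WB@(5,3)
Op 4: place WN@(2,5)
Op 5: place WB@(4,5)
Op 6: place WB@(2,3)
Op 7: remove (2,3)
Op 8: place BN@(3,5)
Op 9: remove (0,5)
Per-piece attacks for B:
  BN@(3,5): attacks (4,3) (5,4) (2,3) (1,4)
B attacks (0,0): no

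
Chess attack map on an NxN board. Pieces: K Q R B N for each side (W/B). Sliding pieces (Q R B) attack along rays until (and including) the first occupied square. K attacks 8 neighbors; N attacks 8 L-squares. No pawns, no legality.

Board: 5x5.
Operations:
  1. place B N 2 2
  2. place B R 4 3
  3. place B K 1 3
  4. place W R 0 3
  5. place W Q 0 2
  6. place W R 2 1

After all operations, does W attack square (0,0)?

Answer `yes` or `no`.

Op 1: place BN@(2,2)
Op 2: place BR@(4,3)
Op 3: place BK@(1,3)
Op 4: place WR@(0,3)
Op 5: place WQ@(0,2)
Op 6: place WR@(2,1)
Per-piece attacks for W:
  WQ@(0,2): attacks (0,3) (0,1) (0,0) (1,2) (2,2) (1,3) (1,1) (2,0) [ray(0,1) blocked at (0,3); ray(1,0) blocked at (2,2); ray(1,1) blocked at (1,3)]
  WR@(0,3): attacks (0,4) (0,2) (1,3) [ray(0,-1) blocked at (0,2); ray(1,0) blocked at (1,3)]
  WR@(2,1): attacks (2,2) (2,0) (3,1) (4,1) (1,1) (0,1) [ray(0,1) blocked at (2,2)]
W attacks (0,0): yes

Answer: yes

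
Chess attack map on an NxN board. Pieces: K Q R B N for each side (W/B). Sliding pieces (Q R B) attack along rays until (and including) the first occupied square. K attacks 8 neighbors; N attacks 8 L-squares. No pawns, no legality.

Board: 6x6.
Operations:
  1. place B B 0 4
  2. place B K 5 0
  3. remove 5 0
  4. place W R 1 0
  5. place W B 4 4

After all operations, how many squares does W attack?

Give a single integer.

Op 1: place BB@(0,4)
Op 2: place BK@(5,0)
Op 3: remove (5,0)
Op 4: place WR@(1,0)
Op 5: place WB@(4,4)
Per-piece attacks for W:
  WR@(1,0): attacks (1,1) (1,2) (1,3) (1,4) (1,5) (2,0) (3,0) (4,0) (5,0) (0,0)
  WB@(4,4): attacks (5,5) (5,3) (3,5) (3,3) (2,2) (1,1) (0,0)
Union (15 distinct): (0,0) (1,1) (1,2) (1,3) (1,4) (1,5) (2,0) (2,2) (3,0) (3,3) (3,5) (4,0) (5,0) (5,3) (5,5)

Answer: 15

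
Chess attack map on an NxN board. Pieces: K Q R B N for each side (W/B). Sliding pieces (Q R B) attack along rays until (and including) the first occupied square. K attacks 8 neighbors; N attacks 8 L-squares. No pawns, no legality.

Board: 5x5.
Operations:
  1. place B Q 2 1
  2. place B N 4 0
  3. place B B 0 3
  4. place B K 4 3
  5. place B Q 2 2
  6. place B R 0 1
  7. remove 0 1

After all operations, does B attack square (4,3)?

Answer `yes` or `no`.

Op 1: place BQ@(2,1)
Op 2: place BN@(4,0)
Op 3: place BB@(0,3)
Op 4: place BK@(4,3)
Op 5: place BQ@(2,2)
Op 6: place BR@(0,1)
Op 7: remove (0,1)
Per-piece attacks for B:
  BB@(0,3): attacks (1,4) (1,2) (2,1) [ray(1,-1) blocked at (2,1)]
  BQ@(2,1): attacks (2,2) (2,0) (3,1) (4,1) (1,1) (0,1) (3,2) (4,3) (3,0) (1,2) (0,3) (1,0) [ray(0,1) blocked at (2,2); ray(1,1) blocked at (4,3); ray(-1,1) blocked at (0,3)]
  BQ@(2,2): attacks (2,3) (2,4) (2,1) (3,2) (4,2) (1,2) (0,2) (3,3) (4,4) (3,1) (4,0) (1,3) (0,4) (1,1) (0,0) [ray(0,-1) blocked at (2,1); ray(1,-1) blocked at (4,0)]
  BN@(4,0): attacks (3,2) (2,1)
  BK@(4,3): attacks (4,4) (4,2) (3,3) (3,4) (3,2)
B attacks (4,3): yes

Answer: yes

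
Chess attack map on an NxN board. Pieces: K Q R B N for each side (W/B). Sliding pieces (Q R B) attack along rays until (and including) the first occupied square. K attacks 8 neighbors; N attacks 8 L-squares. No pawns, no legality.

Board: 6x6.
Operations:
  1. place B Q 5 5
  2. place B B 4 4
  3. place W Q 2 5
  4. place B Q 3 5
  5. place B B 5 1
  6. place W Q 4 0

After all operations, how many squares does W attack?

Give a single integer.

Answer: 24

Derivation:
Op 1: place BQ@(5,5)
Op 2: place BB@(4,4)
Op 3: place WQ@(2,5)
Op 4: place BQ@(3,5)
Op 5: place BB@(5,1)
Op 6: place WQ@(4,0)
Per-piece attacks for W:
  WQ@(2,5): attacks (2,4) (2,3) (2,2) (2,1) (2,0) (3,5) (1,5) (0,5) (3,4) (4,3) (5,2) (1,4) (0,3) [ray(1,0) blocked at (3,5)]
  WQ@(4,0): attacks (4,1) (4,2) (4,3) (4,4) (5,0) (3,0) (2,0) (1,0) (0,0) (5,1) (3,1) (2,2) (1,3) (0,4) [ray(0,1) blocked at (4,4); ray(1,1) blocked at (5,1)]
Union (24 distinct): (0,0) (0,3) (0,4) (0,5) (1,0) (1,3) (1,4) (1,5) (2,0) (2,1) (2,2) (2,3) (2,4) (3,0) (3,1) (3,4) (3,5) (4,1) (4,2) (4,3) (4,4) (5,0) (5,1) (5,2)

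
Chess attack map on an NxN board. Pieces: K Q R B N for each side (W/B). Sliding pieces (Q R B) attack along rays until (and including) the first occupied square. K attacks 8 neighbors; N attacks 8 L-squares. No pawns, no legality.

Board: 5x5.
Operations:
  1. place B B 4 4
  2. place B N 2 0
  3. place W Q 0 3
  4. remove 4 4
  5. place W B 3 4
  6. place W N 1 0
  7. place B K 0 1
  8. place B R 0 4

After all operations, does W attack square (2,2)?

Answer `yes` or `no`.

Op 1: place BB@(4,4)
Op 2: place BN@(2,0)
Op 3: place WQ@(0,3)
Op 4: remove (4,4)
Op 5: place WB@(3,4)
Op 6: place WN@(1,0)
Op 7: place BK@(0,1)
Op 8: place BR@(0,4)
Per-piece attacks for W:
  WQ@(0,3): attacks (0,4) (0,2) (0,1) (1,3) (2,3) (3,3) (4,3) (1,4) (1,2) (2,1) (3,0) [ray(0,1) blocked at (0,4); ray(0,-1) blocked at (0,1)]
  WN@(1,0): attacks (2,2) (3,1) (0,2)
  WB@(3,4): attacks (4,3) (2,3) (1,2) (0,1) [ray(-1,-1) blocked at (0,1)]
W attacks (2,2): yes

Answer: yes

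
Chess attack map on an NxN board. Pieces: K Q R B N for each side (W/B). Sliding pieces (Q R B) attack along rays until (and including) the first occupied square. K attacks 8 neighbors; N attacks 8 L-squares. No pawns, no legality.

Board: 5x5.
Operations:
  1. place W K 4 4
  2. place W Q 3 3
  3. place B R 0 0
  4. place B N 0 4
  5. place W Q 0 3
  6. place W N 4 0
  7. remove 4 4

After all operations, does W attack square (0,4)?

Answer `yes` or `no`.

Op 1: place WK@(4,4)
Op 2: place WQ@(3,3)
Op 3: place BR@(0,0)
Op 4: place BN@(0,4)
Op 5: place WQ@(0,3)
Op 6: place WN@(4,0)
Op 7: remove (4,4)
Per-piece attacks for W:
  WQ@(0,3): attacks (0,4) (0,2) (0,1) (0,0) (1,3) (2,3) (3,3) (1,4) (1,2) (2,1) (3,0) [ray(0,1) blocked at (0,4); ray(0,-1) blocked at (0,0); ray(1,0) blocked at (3,3)]
  WQ@(3,3): attacks (3,4) (3,2) (3,1) (3,0) (4,3) (2,3) (1,3) (0,3) (4,4) (4,2) (2,4) (2,2) (1,1) (0,0) [ray(-1,0) blocked at (0,3); ray(-1,-1) blocked at (0,0)]
  WN@(4,0): attacks (3,2) (2,1)
W attacks (0,4): yes

Answer: yes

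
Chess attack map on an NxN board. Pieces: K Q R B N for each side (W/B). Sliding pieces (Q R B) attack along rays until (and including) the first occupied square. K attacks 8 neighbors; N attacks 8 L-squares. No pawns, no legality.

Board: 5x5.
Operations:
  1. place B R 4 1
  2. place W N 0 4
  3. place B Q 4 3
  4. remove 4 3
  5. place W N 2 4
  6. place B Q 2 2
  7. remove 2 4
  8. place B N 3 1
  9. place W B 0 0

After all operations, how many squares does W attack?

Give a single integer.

Op 1: place BR@(4,1)
Op 2: place WN@(0,4)
Op 3: place BQ@(4,3)
Op 4: remove (4,3)
Op 5: place WN@(2,4)
Op 6: place BQ@(2,2)
Op 7: remove (2,4)
Op 8: place BN@(3,1)
Op 9: place WB@(0,0)
Per-piece attacks for W:
  WB@(0,0): attacks (1,1) (2,2) [ray(1,1) blocked at (2,2)]
  WN@(0,4): attacks (1,2) (2,3)
Union (4 distinct): (1,1) (1,2) (2,2) (2,3)

Answer: 4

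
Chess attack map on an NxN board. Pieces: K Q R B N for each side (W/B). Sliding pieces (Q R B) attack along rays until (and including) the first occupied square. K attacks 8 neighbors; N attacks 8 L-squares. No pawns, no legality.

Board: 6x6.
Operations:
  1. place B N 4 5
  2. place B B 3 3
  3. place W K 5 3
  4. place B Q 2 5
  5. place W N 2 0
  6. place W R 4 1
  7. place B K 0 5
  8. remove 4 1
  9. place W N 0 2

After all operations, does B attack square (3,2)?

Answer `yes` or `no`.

Answer: no

Derivation:
Op 1: place BN@(4,5)
Op 2: place BB@(3,3)
Op 3: place WK@(5,3)
Op 4: place BQ@(2,5)
Op 5: place WN@(2,0)
Op 6: place WR@(4,1)
Op 7: place BK@(0,5)
Op 8: remove (4,1)
Op 9: place WN@(0,2)
Per-piece attacks for B:
  BK@(0,5): attacks (0,4) (1,5) (1,4)
  BQ@(2,5): attacks (2,4) (2,3) (2,2) (2,1) (2,0) (3,5) (4,5) (1,5) (0,5) (3,4) (4,3) (5,2) (1,4) (0,3) [ray(0,-1) blocked at (2,0); ray(1,0) blocked at (4,5); ray(-1,0) blocked at (0,5)]
  BB@(3,3): attacks (4,4) (5,5) (4,2) (5,1) (2,4) (1,5) (2,2) (1,1) (0,0)
  BN@(4,5): attacks (5,3) (3,3) (2,4)
B attacks (3,2): no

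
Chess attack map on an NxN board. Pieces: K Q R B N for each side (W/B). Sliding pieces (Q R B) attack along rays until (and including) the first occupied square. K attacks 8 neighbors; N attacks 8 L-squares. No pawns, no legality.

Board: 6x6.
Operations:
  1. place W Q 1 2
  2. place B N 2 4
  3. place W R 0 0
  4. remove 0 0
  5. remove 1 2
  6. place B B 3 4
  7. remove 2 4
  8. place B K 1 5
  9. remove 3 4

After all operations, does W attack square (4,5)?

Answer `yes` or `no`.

Op 1: place WQ@(1,2)
Op 2: place BN@(2,4)
Op 3: place WR@(0,0)
Op 4: remove (0,0)
Op 5: remove (1,2)
Op 6: place BB@(3,4)
Op 7: remove (2,4)
Op 8: place BK@(1,5)
Op 9: remove (3,4)
Per-piece attacks for W:
W attacks (4,5): no

Answer: no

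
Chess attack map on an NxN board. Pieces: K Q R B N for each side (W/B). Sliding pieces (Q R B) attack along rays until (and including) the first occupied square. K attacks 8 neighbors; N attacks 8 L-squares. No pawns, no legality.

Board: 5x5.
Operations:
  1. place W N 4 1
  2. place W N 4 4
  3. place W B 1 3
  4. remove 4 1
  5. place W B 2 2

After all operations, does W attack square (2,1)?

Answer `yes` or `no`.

Op 1: place WN@(4,1)
Op 2: place WN@(4,4)
Op 3: place WB@(1,3)
Op 4: remove (4,1)
Op 5: place WB@(2,2)
Per-piece attacks for W:
  WB@(1,3): attacks (2,4) (2,2) (0,4) (0,2) [ray(1,-1) blocked at (2,2)]
  WB@(2,2): attacks (3,3) (4,4) (3,1) (4,0) (1,3) (1,1) (0,0) [ray(1,1) blocked at (4,4); ray(-1,1) blocked at (1,3)]
  WN@(4,4): attacks (3,2) (2,3)
W attacks (2,1): no

Answer: no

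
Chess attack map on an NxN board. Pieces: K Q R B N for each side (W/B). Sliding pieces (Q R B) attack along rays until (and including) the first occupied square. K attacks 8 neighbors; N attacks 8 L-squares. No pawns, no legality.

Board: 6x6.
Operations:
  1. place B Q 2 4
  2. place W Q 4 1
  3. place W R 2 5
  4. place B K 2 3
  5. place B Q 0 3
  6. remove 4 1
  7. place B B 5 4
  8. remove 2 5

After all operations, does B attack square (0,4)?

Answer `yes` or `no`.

Answer: yes

Derivation:
Op 1: place BQ@(2,4)
Op 2: place WQ@(4,1)
Op 3: place WR@(2,5)
Op 4: place BK@(2,3)
Op 5: place BQ@(0,3)
Op 6: remove (4,1)
Op 7: place BB@(5,4)
Op 8: remove (2,5)
Per-piece attacks for B:
  BQ@(0,3): attacks (0,4) (0,5) (0,2) (0,1) (0,0) (1,3) (2,3) (1,4) (2,5) (1,2) (2,1) (3,0) [ray(1,0) blocked at (2,3)]
  BK@(2,3): attacks (2,4) (2,2) (3,3) (1,3) (3,4) (3,2) (1,4) (1,2)
  BQ@(2,4): attacks (2,5) (2,3) (3,4) (4,4) (5,4) (1,4) (0,4) (3,5) (3,3) (4,2) (5,1) (1,5) (1,3) (0,2) [ray(0,-1) blocked at (2,3); ray(1,0) blocked at (5,4)]
  BB@(5,4): attacks (4,5) (4,3) (3,2) (2,1) (1,0)
B attacks (0,4): yes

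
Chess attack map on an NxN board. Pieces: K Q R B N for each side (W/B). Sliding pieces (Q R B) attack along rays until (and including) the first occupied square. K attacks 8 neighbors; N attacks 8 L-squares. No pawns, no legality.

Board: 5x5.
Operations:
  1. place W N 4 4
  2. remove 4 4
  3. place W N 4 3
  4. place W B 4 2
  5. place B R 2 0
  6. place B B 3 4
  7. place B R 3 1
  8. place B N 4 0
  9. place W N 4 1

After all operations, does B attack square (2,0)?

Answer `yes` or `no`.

Op 1: place WN@(4,4)
Op 2: remove (4,4)
Op 3: place WN@(4,3)
Op 4: place WB@(4,2)
Op 5: place BR@(2,0)
Op 6: place BB@(3,4)
Op 7: place BR@(3,1)
Op 8: place BN@(4,0)
Op 9: place WN@(4,1)
Per-piece attacks for B:
  BR@(2,0): attacks (2,1) (2,2) (2,3) (2,4) (3,0) (4,0) (1,0) (0,0) [ray(1,0) blocked at (4,0)]
  BR@(3,1): attacks (3,2) (3,3) (3,4) (3,0) (4,1) (2,1) (1,1) (0,1) [ray(0,1) blocked at (3,4); ray(1,0) blocked at (4,1)]
  BB@(3,4): attacks (4,3) (2,3) (1,2) (0,1) [ray(1,-1) blocked at (4,3)]
  BN@(4,0): attacks (3,2) (2,1)
B attacks (2,0): no

Answer: no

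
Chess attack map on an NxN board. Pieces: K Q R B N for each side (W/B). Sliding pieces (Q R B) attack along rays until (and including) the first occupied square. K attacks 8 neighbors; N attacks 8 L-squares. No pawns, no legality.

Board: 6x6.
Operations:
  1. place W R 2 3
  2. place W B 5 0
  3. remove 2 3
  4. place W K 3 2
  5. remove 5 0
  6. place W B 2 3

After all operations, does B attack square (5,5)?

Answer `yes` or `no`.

Answer: no

Derivation:
Op 1: place WR@(2,3)
Op 2: place WB@(5,0)
Op 3: remove (2,3)
Op 4: place WK@(3,2)
Op 5: remove (5,0)
Op 6: place WB@(2,3)
Per-piece attacks for B:
B attacks (5,5): no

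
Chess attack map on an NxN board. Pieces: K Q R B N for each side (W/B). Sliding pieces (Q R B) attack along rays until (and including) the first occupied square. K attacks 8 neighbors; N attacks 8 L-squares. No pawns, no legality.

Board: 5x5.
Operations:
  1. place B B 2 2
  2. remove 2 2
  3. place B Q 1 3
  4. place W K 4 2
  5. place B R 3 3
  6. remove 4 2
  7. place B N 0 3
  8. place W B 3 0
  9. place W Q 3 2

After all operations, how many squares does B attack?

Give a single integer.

Answer: 17

Derivation:
Op 1: place BB@(2,2)
Op 2: remove (2,2)
Op 3: place BQ@(1,3)
Op 4: place WK@(4,2)
Op 5: place BR@(3,3)
Op 6: remove (4,2)
Op 7: place BN@(0,3)
Op 8: place WB@(3,0)
Op 9: place WQ@(3,2)
Per-piece attacks for B:
  BN@(0,3): attacks (2,4) (1,1) (2,2)
  BQ@(1,3): attacks (1,4) (1,2) (1,1) (1,0) (2,3) (3,3) (0,3) (2,4) (2,2) (3,1) (4,0) (0,4) (0,2) [ray(1,0) blocked at (3,3); ray(-1,0) blocked at (0,3)]
  BR@(3,3): attacks (3,4) (3,2) (4,3) (2,3) (1,3) [ray(0,-1) blocked at (3,2); ray(-1,0) blocked at (1,3)]
Union (17 distinct): (0,2) (0,3) (0,4) (1,0) (1,1) (1,2) (1,3) (1,4) (2,2) (2,3) (2,4) (3,1) (3,2) (3,3) (3,4) (4,0) (4,3)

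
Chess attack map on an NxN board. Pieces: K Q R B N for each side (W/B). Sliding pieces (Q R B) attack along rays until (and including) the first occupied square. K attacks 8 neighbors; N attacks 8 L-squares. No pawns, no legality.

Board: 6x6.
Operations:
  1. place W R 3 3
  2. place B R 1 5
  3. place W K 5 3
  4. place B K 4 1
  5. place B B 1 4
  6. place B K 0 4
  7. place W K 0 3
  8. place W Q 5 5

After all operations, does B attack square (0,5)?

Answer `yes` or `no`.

Op 1: place WR@(3,3)
Op 2: place BR@(1,5)
Op 3: place WK@(5,3)
Op 4: place BK@(4,1)
Op 5: place BB@(1,4)
Op 6: place BK@(0,4)
Op 7: place WK@(0,3)
Op 8: place WQ@(5,5)
Per-piece attacks for B:
  BK@(0,4): attacks (0,5) (0,3) (1,4) (1,5) (1,3)
  BB@(1,4): attacks (2,5) (2,3) (3,2) (4,1) (0,5) (0,3) [ray(1,-1) blocked at (4,1); ray(-1,-1) blocked at (0,3)]
  BR@(1,5): attacks (1,4) (2,5) (3,5) (4,5) (5,5) (0,5) [ray(0,-1) blocked at (1,4); ray(1,0) blocked at (5,5)]
  BK@(4,1): attacks (4,2) (4,0) (5,1) (3,1) (5,2) (5,0) (3,2) (3,0)
B attacks (0,5): yes

Answer: yes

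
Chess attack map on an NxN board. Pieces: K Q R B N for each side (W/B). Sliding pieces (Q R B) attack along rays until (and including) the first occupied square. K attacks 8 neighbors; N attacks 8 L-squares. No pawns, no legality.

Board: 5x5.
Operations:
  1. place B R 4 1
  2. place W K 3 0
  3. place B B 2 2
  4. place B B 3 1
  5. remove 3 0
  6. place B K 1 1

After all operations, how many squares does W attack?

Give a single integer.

Op 1: place BR@(4,1)
Op 2: place WK@(3,0)
Op 3: place BB@(2,2)
Op 4: place BB@(3,1)
Op 5: remove (3,0)
Op 6: place BK@(1,1)
Per-piece attacks for W:
Union (0 distinct): (none)

Answer: 0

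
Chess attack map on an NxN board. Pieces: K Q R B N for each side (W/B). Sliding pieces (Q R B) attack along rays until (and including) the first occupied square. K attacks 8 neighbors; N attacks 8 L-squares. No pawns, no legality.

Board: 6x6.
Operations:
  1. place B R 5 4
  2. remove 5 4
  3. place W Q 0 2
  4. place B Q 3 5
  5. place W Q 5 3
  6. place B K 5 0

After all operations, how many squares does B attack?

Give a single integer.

Op 1: place BR@(5,4)
Op 2: remove (5,4)
Op 3: place WQ@(0,2)
Op 4: place BQ@(3,5)
Op 5: place WQ@(5,3)
Op 6: place BK@(5,0)
Per-piece attacks for B:
  BQ@(3,5): attacks (3,4) (3,3) (3,2) (3,1) (3,0) (4,5) (5,5) (2,5) (1,5) (0,5) (4,4) (5,3) (2,4) (1,3) (0,2) [ray(1,-1) blocked at (5,3); ray(-1,-1) blocked at (0,2)]
  BK@(5,0): attacks (5,1) (4,0) (4,1)
Union (18 distinct): (0,2) (0,5) (1,3) (1,5) (2,4) (2,5) (3,0) (3,1) (3,2) (3,3) (3,4) (4,0) (4,1) (4,4) (4,5) (5,1) (5,3) (5,5)

Answer: 18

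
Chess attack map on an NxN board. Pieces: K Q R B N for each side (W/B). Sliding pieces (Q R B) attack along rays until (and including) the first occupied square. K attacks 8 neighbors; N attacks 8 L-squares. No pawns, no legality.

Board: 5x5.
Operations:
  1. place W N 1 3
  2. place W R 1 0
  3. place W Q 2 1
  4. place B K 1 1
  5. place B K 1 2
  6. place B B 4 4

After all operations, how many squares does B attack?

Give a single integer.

Answer: 13

Derivation:
Op 1: place WN@(1,3)
Op 2: place WR@(1,0)
Op 3: place WQ@(2,1)
Op 4: place BK@(1,1)
Op 5: place BK@(1,2)
Op 6: place BB@(4,4)
Per-piece attacks for B:
  BK@(1,1): attacks (1,2) (1,0) (2,1) (0,1) (2,2) (2,0) (0,2) (0,0)
  BK@(1,2): attacks (1,3) (1,1) (2,2) (0,2) (2,3) (2,1) (0,3) (0,1)
  BB@(4,4): attacks (3,3) (2,2) (1,1) [ray(-1,-1) blocked at (1,1)]
Union (13 distinct): (0,0) (0,1) (0,2) (0,3) (1,0) (1,1) (1,2) (1,3) (2,0) (2,1) (2,2) (2,3) (3,3)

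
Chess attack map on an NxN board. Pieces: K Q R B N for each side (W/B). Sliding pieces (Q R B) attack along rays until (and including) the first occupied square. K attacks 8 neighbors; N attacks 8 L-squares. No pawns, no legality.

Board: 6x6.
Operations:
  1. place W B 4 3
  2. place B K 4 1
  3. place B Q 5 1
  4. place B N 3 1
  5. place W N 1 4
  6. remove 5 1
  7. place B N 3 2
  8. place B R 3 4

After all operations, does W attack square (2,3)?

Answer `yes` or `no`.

Op 1: place WB@(4,3)
Op 2: place BK@(4,1)
Op 3: place BQ@(5,1)
Op 4: place BN@(3,1)
Op 5: place WN@(1,4)
Op 6: remove (5,1)
Op 7: place BN@(3,2)
Op 8: place BR@(3,4)
Per-piece attacks for W:
  WN@(1,4): attacks (3,5) (2,2) (3,3) (0,2)
  WB@(4,3): attacks (5,4) (5,2) (3,4) (3,2) [ray(-1,1) blocked at (3,4); ray(-1,-1) blocked at (3,2)]
W attacks (2,3): no

Answer: no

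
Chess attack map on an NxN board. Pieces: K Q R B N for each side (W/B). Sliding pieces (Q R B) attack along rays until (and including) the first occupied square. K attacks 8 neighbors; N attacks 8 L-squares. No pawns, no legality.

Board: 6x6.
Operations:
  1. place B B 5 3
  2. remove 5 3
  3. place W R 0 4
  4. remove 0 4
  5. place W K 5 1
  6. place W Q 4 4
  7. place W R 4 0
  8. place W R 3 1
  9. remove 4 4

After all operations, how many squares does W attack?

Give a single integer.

Op 1: place BB@(5,3)
Op 2: remove (5,3)
Op 3: place WR@(0,4)
Op 4: remove (0,4)
Op 5: place WK@(5,1)
Op 6: place WQ@(4,4)
Op 7: place WR@(4,0)
Op 8: place WR@(3,1)
Op 9: remove (4,4)
Per-piece attacks for W:
  WR@(3,1): attacks (3,2) (3,3) (3,4) (3,5) (3,0) (4,1) (5,1) (2,1) (1,1) (0,1) [ray(1,0) blocked at (5,1)]
  WR@(4,0): attacks (4,1) (4,2) (4,3) (4,4) (4,5) (5,0) (3,0) (2,0) (1,0) (0,0)
  WK@(5,1): attacks (5,2) (5,0) (4,1) (4,2) (4,0)
Union (20 distinct): (0,0) (0,1) (1,0) (1,1) (2,0) (2,1) (3,0) (3,2) (3,3) (3,4) (3,5) (4,0) (4,1) (4,2) (4,3) (4,4) (4,5) (5,0) (5,1) (5,2)

Answer: 20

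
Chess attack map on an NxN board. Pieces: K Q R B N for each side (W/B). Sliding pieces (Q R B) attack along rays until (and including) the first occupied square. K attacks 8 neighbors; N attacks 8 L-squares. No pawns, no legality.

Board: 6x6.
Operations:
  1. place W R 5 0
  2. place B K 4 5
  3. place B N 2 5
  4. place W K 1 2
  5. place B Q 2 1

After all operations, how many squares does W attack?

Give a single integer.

Answer: 18

Derivation:
Op 1: place WR@(5,0)
Op 2: place BK@(4,5)
Op 3: place BN@(2,5)
Op 4: place WK@(1,2)
Op 5: place BQ@(2,1)
Per-piece attacks for W:
  WK@(1,2): attacks (1,3) (1,1) (2,2) (0,2) (2,3) (2,1) (0,3) (0,1)
  WR@(5,0): attacks (5,1) (5,2) (5,3) (5,4) (5,5) (4,0) (3,0) (2,0) (1,0) (0,0)
Union (18 distinct): (0,0) (0,1) (0,2) (0,3) (1,0) (1,1) (1,3) (2,0) (2,1) (2,2) (2,3) (3,0) (4,0) (5,1) (5,2) (5,3) (5,4) (5,5)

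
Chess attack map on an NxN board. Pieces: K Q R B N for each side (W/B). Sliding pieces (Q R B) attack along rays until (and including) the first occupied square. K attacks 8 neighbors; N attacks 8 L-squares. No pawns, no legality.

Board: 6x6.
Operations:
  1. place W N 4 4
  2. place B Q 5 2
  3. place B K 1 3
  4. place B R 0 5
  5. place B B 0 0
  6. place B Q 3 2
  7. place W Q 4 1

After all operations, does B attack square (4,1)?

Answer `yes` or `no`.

Answer: yes

Derivation:
Op 1: place WN@(4,4)
Op 2: place BQ@(5,2)
Op 3: place BK@(1,3)
Op 4: place BR@(0,5)
Op 5: place BB@(0,0)
Op 6: place BQ@(3,2)
Op 7: place WQ@(4,1)
Per-piece attacks for B:
  BB@(0,0): attacks (1,1) (2,2) (3,3) (4,4) [ray(1,1) blocked at (4,4)]
  BR@(0,5): attacks (0,4) (0,3) (0,2) (0,1) (0,0) (1,5) (2,5) (3,5) (4,5) (5,5) [ray(0,-1) blocked at (0,0)]
  BK@(1,3): attacks (1,4) (1,2) (2,3) (0,3) (2,4) (2,2) (0,4) (0,2)
  BQ@(3,2): attacks (3,3) (3,4) (3,5) (3,1) (3,0) (4,2) (5,2) (2,2) (1,2) (0,2) (4,3) (5,4) (4,1) (2,3) (1,4) (0,5) (2,1) (1,0) [ray(1,0) blocked at (5,2); ray(1,-1) blocked at (4,1); ray(-1,1) blocked at (0,5)]
  BQ@(5,2): attacks (5,3) (5,4) (5,5) (5,1) (5,0) (4,2) (3,2) (4,3) (3,4) (2,5) (4,1) [ray(-1,0) blocked at (3,2); ray(-1,-1) blocked at (4,1)]
B attacks (4,1): yes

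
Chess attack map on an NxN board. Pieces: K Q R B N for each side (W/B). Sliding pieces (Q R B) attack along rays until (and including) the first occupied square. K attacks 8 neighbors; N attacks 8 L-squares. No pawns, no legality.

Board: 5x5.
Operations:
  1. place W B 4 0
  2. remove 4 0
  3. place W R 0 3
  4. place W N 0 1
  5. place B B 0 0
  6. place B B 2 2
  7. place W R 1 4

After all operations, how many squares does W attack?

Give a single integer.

Op 1: place WB@(4,0)
Op 2: remove (4,0)
Op 3: place WR@(0,3)
Op 4: place WN@(0,1)
Op 5: place BB@(0,0)
Op 6: place BB@(2,2)
Op 7: place WR@(1,4)
Per-piece attacks for W:
  WN@(0,1): attacks (1,3) (2,2) (2,0)
  WR@(0,3): attacks (0,4) (0,2) (0,1) (1,3) (2,3) (3,3) (4,3) [ray(0,-1) blocked at (0,1)]
  WR@(1,4): attacks (1,3) (1,2) (1,1) (1,0) (2,4) (3,4) (4,4) (0,4)
Union (15 distinct): (0,1) (0,2) (0,4) (1,0) (1,1) (1,2) (1,3) (2,0) (2,2) (2,3) (2,4) (3,3) (3,4) (4,3) (4,4)

Answer: 15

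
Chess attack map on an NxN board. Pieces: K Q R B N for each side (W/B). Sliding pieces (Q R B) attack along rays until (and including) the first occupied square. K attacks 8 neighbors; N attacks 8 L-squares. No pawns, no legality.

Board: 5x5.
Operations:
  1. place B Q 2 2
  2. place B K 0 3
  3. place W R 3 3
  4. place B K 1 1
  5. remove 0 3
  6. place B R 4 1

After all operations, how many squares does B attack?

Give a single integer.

Op 1: place BQ@(2,2)
Op 2: place BK@(0,3)
Op 3: place WR@(3,3)
Op 4: place BK@(1,1)
Op 5: remove (0,3)
Op 6: place BR@(4,1)
Per-piece attacks for B:
  BK@(1,1): attacks (1,2) (1,0) (2,1) (0,1) (2,2) (2,0) (0,2) (0,0)
  BQ@(2,2): attacks (2,3) (2,4) (2,1) (2,0) (3,2) (4,2) (1,2) (0,2) (3,3) (3,1) (4,0) (1,3) (0,4) (1,1) [ray(1,1) blocked at (3,3); ray(-1,-1) blocked at (1,1)]
  BR@(4,1): attacks (4,2) (4,3) (4,4) (4,0) (3,1) (2,1) (1,1) [ray(-1,0) blocked at (1,1)]
Union (20 distinct): (0,0) (0,1) (0,2) (0,4) (1,0) (1,1) (1,2) (1,3) (2,0) (2,1) (2,2) (2,3) (2,4) (3,1) (3,2) (3,3) (4,0) (4,2) (4,3) (4,4)

Answer: 20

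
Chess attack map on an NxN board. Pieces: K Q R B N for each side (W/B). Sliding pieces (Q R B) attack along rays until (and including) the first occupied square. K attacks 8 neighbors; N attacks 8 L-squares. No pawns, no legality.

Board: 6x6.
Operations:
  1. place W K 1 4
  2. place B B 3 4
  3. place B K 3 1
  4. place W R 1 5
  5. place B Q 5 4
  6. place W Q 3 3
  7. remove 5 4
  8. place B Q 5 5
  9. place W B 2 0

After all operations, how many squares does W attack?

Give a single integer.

Op 1: place WK@(1,4)
Op 2: place BB@(3,4)
Op 3: place BK@(3,1)
Op 4: place WR@(1,5)
Op 5: place BQ@(5,4)
Op 6: place WQ@(3,3)
Op 7: remove (5,4)
Op 8: place BQ@(5,5)
Op 9: place WB@(2,0)
Per-piece attacks for W:
  WK@(1,4): attacks (1,5) (1,3) (2,4) (0,4) (2,5) (2,3) (0,5) (0,3)
  WR@(1,5): attacks (1,4) (2,5) (3,5) (4,5) (5,5) (0,5) [ray(0,-1) blocked at (1,4); ray(1,0) blocked at (5,5)]
  WB@(2,0): attacks (3,1) (1,1) (0,2) [ray(1,1) blocked at (3,1)]
  WQ@(3,3): attacks (3,4) (3,2) (3,1) (4,3) (5,3) (2,3) (1,3) (0,3) (4,4) (5,5) (4,2) (5,1) (2,4) (1,5) (2,2) (1,1) (0,0) [ray(0,1) blocked at (3,4); ray(0,-1) blocked at (3,1); ray(1,1) blocked at (5,5); ray(-1,1) blocked at (1,5)]
Union (24 distinct): (0,0) (0,2) (0,3) (0,4) (0,5) (1,1) (1,3) (1,4) (1,5) (2,2) (2,3) (2,4) (2,5) (3,1) (3,2) (3,4) (3,5) (4,2) (4,3) (4,4) (4,5) (5,1) (5,3) (5,5)

Answer: 24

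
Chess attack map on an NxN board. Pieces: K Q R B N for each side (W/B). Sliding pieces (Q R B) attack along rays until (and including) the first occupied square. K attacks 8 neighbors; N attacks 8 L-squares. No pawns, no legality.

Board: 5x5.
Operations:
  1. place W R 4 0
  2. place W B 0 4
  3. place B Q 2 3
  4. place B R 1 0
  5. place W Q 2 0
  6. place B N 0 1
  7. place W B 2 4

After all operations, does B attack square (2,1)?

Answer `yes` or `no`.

Answer: yes

Derivation:
Op 1: place WR@(4,0)
Op 2: place WB@(0,4)
Op 3: place BQ@(2,3)
Op 4: place BR@(1,0)
Op 5: place WQ@(2,0)
Op 6: place BN@(0,1)
Op 7: place WB@(2,4)
Per-piece attacks for B:
  BN@(0,1): attacks (1,3) (2,2) (2,0)
  BR@(1,0): attacks (1,1) (1,2) (1,3) (1,4) (2,0) (0,0) [ray(1,0) blocked at (2,0)]
  BQ@(2,3): attacks (2,4) (2,2) (2,1) (2,0) (3,3) (4,3) (1,3) (0,3) (3,4) (3,2) (4,1) (1,4) (1,2) (0,1) [ray(0,1) blocked at (2,4); ray(0,-1) blocked at (2,0); ray(-1,-1) blocked at (0,1)]
B attacks (2,1): yes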